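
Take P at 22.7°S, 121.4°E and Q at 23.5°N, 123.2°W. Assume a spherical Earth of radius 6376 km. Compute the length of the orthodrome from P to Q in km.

13478 km

Haversine: a = sin²(Δφ/2)+cos φ₁ cos φ₂ sin²(Δλ/2) = 0.75838;  σ = 2·atan2(√a,√(1−a))
σ = 121.116° → d = Rσ = 6376·2.11387 = 13478 km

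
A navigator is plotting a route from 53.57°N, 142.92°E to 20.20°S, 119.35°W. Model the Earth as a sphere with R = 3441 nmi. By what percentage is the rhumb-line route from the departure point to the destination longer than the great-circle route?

Great circle: σ = 1.9313 rad → d_gc = Rσ = 6645.7 nmi
Rhumb: Δφ = -1.2875, Δλ = +1.7057, Δψ = -1.4716, q = Δφ/Δψ = 0.8749 → d_rh = R√(Δφ²+q²Δλ²) = 6782.3 nmi
Excess = (6782.3 − 6645.7) / 6645.7 = 136.6 / 6645.7 = 2.06% ≈ 2.1%

2.1%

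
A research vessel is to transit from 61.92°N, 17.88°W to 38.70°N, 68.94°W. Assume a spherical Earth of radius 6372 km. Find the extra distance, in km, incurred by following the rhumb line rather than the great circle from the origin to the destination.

Great circle: cos σ = sin φ₁ sin φ₂ + cos φ₁ cos φ₂ cos Δλ,  σ = 0.6721 rad → d_gc = 4282.5 km
Rhumb line: Δψ = -0.6524, q = Δφ/Δψ = 0.6211, d_rh = R√(Δφ²+q²Δλ²) = 4371.4 km
Excess = 4371.4 − 4282.5 = 88.9 ≈ 89 km

89 km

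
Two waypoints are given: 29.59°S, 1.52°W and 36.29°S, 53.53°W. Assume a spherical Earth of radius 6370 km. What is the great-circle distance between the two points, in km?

4852 km

cos σ = sin φ₁ sin φ₂ + cos φ₁ cos φ₂ cos Δλ
      = sin(-29.59°)sin(-36.29°) + cos(-29.59°)cos(-36.29°)cos(-52.01°) = 0.7237
σ = 43.640° → d = Rσ = 6370·0.76167 = 4852 km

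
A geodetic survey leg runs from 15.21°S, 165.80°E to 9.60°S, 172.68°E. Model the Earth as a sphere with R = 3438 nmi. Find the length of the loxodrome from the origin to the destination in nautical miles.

Δψ = ln[tan(π/4+φ₂/2)/tan(π/4+φ₁/2)] = +0.1003;  Δφ = +0.0979 rad,  Δλ = +0.1201 rad
q = Δφ/Δψ = 0.9762
d = R·√(Δφ² + q²Δλ²) = 3438·0.15274 = 525 nmi

525 nmi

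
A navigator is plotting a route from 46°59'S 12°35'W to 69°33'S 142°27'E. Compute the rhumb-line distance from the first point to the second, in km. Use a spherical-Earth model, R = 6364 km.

9033 km

Rhumb course C = atan2(Δλ, Δψ) with Δψ = ln[tan(π/4+φ₂/2)/tan(π/4+φ₁/2)] = -0.7815, Δλ = +2.7058 → C = 106.11°
d = R·|Δφ| / |cos C| = 6364·0.39386 / 0.27748 = 9033 km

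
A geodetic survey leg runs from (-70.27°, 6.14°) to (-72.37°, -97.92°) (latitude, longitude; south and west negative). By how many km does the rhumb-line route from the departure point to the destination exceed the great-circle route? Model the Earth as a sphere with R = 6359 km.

Great circle: cos σ = sin φ₁ sin φ₂ + cos φ₁ cos φ₂ cos Δλ,  σ = 0.5110 rad → d_gc = 3249.6 km
Rhumb line: Δψ = -0.1146, q = Δφ/Δψ = 0.3200, d_rh = R√(Δφ²+q²Δλ²) = 3702.5 km
Excess = 3702.5 − 3249.6 = 452.9 ≈ 453 km

453 km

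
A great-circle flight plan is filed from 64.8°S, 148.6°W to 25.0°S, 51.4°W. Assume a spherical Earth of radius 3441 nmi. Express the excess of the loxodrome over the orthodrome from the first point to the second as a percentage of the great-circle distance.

Great circle: σ = 1.2302 rad → d_gc = Rσ = 4233.2 nmi
Rhumb: Δφ = +0.6946, Δλ = +1.6965, Δψ = +1.0474, q = Δφ/Δψ = 0.6632 → d_rh = R√(Δφ²+q²Δλ²) = 4550.1 nmi
Excess = (4550.1 − 4233.2) / 4233.2 = 316.9 / 4233.2 = 7.49% ≈ 7.5%

7.5%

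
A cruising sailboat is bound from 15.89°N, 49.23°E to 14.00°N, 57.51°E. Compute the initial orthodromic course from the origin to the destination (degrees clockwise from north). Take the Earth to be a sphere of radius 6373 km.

102.2°

N = sin Δλ·cos φ₂ = +0.1397;  D = cos φ₁ sin φ₂ − sin φ₁ cos φ₂ cos Δλ = -0.0302
initial course = atan2(N, D) = 102.20°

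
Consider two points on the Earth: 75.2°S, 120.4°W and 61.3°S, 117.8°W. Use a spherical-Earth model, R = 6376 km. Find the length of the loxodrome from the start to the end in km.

1550 km

Δψ = ln[tan(π/4+φ₂/2)/tan(π/4+φ₁/2)] = +0.6779;  Δφ = +0.2426 rad,  Δλ = +0.0454 rad
q = Δφ/Δψ = 0.3579
d = R·√(Δφ² + q²Δλ²) = 6376·0.24314 = 1550 km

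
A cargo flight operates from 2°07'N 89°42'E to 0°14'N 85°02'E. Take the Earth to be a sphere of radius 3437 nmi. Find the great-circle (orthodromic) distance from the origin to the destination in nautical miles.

302 nmi

cos σ = sin φ₁ sin φ₂ + cos φ₁ cos φ₂ cos Δλ
      = sin(2.12°)sin(0.23°) + cos(2.12°)cos(0.23°)cos(-4.67°) = 0.9961
σ = 5.031° → d = Rσ = 3437·0.08781 = 302 nmi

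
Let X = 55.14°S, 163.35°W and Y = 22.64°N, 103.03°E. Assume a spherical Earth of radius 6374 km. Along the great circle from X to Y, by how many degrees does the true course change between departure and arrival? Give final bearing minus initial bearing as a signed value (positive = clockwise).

+41.9°

Initial bearing θ₁ = atan2(sin Δλ cos φ₂, cos φ₁ sin φ₂ − sin φ₁ cos φ₂ cos Δλ) = 280.59°
Final bearing θ₂ = (initial bearing from the destination back to the start) + 180° = 322.50°
Δθ = θ₂ − θ₁ = +41.9°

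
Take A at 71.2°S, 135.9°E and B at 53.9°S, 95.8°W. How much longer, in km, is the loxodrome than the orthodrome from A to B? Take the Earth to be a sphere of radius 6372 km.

1122 km

Great circle: cos σ = sin φ₁ sin φ₂ + cos φ₁ cos φ₂ cos Δλ,  σ = 0.8669 rad → d_gc = 5523.8 km
Rhumb line: Δψ = +0.6773, q = Δφ/Δψ = 0.4458, d_rh = R√(Δφ²+q²Δλ²) = 6645.8 km
Excess = 6645.8 − 5523.8 = 1122.0 ≈ 1122 km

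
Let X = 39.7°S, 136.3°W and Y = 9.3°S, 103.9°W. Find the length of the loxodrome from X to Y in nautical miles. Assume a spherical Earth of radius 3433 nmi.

2517 nmi

Δψ = ln[tan(π/4+φ₂/2)/tan(π/4+φ₁/2)] = +0.5931;  Δφ = +0.5306 rad,  Δλ = +0.5655 rad
q = Δφ/Δψ = 0.8947
d = R·√(Δφ² + q²Δλ²) = 3433·0.73312 = 2517 nmi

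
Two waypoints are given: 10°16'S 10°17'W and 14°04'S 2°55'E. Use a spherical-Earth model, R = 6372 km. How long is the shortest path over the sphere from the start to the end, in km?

1496 km

cos σ = sin φ₁ sin φ₂ + cos φ₁ cos φ₂ cos Δλ
      = sin(-10.27°)sin(-14.07°) + cos(-10.27°)cos(-14.07°)cos(13.20°) = 0.9726
σ = 13.448° → d = Rσ = 6372·0.23470 = 1496 km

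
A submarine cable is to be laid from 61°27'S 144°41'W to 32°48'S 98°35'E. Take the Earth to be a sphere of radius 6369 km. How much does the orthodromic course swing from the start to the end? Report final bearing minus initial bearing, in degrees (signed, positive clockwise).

+101.7°

At departure: θ₁ = atan2(sin Δλ cos φ₂, cos φ₁ sin φ₂ − sin φ₁ cos φ₂ cos Δλ) = 231.79°
At arrival: θ₂ = atan2(sin Δλ cos φ₁, −cos φ₂ sin φ₁ + sin φ₂ cos φ₁ cos Δλ) = 333.47°
Δθ = θ₂ − θ₁ = +101.7°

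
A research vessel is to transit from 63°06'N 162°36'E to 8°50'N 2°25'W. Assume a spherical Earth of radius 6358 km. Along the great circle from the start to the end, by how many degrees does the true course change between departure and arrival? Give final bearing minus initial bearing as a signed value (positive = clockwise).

-157.5°

At departure: θ₁ = atan2(sin Δλ cos φ₂, cos φ₁ sin φ₂ − sin φ₁ cos φ₂ cos Δλ) = 344.49°
At arrival: θ₂ = atan2(sin Δλ cos φ₁, −cos φ₂ sin φ₁ + sin φ₂ cos φ₁ cos Δλ) = 187.03°
Δθ = θ₂ − θ₁ = -157.5°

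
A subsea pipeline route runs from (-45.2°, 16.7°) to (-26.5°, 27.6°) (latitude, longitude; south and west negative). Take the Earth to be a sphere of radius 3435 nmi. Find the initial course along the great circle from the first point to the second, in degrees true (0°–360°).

28.7°

N = sin Δλ·cos φ₂ = +0.1692;  D = cos φ₁ sin φ₂ − sin φ₁ cos φ₂ cos Δλ = +0.3092
initial course = atan2(N, D) = 28.70°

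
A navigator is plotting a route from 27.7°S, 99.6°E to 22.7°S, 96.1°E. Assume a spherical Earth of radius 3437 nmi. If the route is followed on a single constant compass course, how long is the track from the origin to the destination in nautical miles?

Δψ = ln[tan(π/4+φ₂/2)/tan(π/4+φ₁/2)] = +0.0965;  Δφ = +0.0873 rad,  Δλ = -0.0611 rad
q = Δφ/Δψ = 0.9044
d = R·√(Δφ² + q²Δλ²) = 3437·0.10328 = 355 nmi

355 nmi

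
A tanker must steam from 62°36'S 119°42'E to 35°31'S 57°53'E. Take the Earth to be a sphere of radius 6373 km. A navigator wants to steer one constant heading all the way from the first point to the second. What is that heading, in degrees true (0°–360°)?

304.7°

Meridional parts: M(φ₁)=-1.4115, M(φ₂)=-0.6639 → ΔM = +0.7476;  Δλ = -1.0789 rad
tan C = Δλ / ΔM = -1.4431 → C = 304.72°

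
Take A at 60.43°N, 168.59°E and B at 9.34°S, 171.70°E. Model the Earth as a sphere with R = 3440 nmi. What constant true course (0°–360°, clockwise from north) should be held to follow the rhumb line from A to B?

177.9°

Δψ = ln[tan(π/4+φ₂/2)/tan(π/4+φ₁/2)] = -1.4958
Δλ = +0.0543 rad (taken the short way round)
course = atan2(Δλ, Δψ) = 177.92°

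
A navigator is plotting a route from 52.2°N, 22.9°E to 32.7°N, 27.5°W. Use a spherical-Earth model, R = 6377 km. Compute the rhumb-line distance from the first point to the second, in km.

4626 km

Δψ = ln[tan(π/4+φ₂/2)/tan(π/4+φ₁/2)] = -0.4673;  Δφ = -0.3403 rad,  Δλ = -0.8796 rad
q = Δφ/Δψ = 0.7282
d = R·√(Δφ² + q²Δλ²) = 6377·0.72538 = 4626 km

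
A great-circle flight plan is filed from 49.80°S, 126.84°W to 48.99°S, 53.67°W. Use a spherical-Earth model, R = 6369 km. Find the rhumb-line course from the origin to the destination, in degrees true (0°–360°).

Δψ = ln[tan(π/4+φ₂/2)/tan(π/4+φ₁/2)] = +0.0217
Δλ = +1.2771 rad (taken the short way round)
course = atan2(Δλ, Δψ) = 89.03°

89.0°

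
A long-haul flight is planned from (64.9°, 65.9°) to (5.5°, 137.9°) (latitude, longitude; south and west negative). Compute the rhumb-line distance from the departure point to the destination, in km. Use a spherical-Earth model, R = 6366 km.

8851 km

Rhumb course C = atan2(Δλ, Δψ) with Δψ = ln[tan(π/4+φ₂/2)/tan(π/4+φ₁/2)] = -1.4062, Δλ = +1.2566 → C = 138.21°
d = R·|Δφ| / |cos C| = 6366·1.03673 / 0.74565 = 8851 km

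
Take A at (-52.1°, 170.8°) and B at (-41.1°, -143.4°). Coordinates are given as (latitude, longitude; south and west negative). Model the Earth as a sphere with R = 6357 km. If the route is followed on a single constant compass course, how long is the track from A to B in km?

3682 km

Δψ = ln[tan(π/4+φ₂/2)/tan(π/4+φ₁/2)] = +0.2808;  Δφ = +0.1920 rad,  Δλ = +0.7994 rad
q = Δφ/Δψ = 0.6837
d = R·√(Δφ² + q²Δλ²) = 6357·0.57923 = 3682 km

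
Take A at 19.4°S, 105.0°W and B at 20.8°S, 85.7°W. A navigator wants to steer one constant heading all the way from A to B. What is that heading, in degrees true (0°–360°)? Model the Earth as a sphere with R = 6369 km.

94.4°

Meridional parts: M(φ₁)=-0.3453, M(φ₂)=-0.3713 → ΔM = -0.0260;  Δλ = +0.3368 rad
tan C = Δλ / ΔM = -12.9457 → C = 94.42°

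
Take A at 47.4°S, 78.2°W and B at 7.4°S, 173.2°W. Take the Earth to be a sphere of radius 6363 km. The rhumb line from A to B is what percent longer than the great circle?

Great circle: σ = 1.5345 rad → d_gc = Rσ = 9763.9 km
Rhumb: Δφ = +0.6981, Δλ = -1.6581, Δψ = +0.8124, q = Δφ/Δψ = 0.8594 → d_rh = R√(Δφ²+q²Δλ²) = 10096.2 km
Excess = (10096.2 − 9763.9) / 9763.9 = 332.3 / 9763.9 = 3.40% ≈ 3.4%

3.4%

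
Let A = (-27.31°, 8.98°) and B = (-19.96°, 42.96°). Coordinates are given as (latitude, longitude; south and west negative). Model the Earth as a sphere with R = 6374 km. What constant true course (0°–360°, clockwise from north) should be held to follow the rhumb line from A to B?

Δψ = ln[tan(π/4+φ₂/2)/tan(π/4+φ₁/2)] = +0.1402
Δλ = +0.5931 rad (taken the short way round)
course = atan2(Δλ, Δψ) = 76.70°

76.7°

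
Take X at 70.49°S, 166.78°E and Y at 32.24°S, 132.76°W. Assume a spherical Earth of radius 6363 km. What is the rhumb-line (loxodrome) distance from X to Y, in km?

5730 km

Rhumb course C = atan2(Δλ, Δψ) with Δψ = ln[tan(π/4+φ₂/2)/tan(π/4+φ₁/2)] = +1.1657, Δλ = +1.0552 → C = 42.15°
d = R·|Δφ| / |cos C| = 6363·0.66759 / 0.74137 = 5730 km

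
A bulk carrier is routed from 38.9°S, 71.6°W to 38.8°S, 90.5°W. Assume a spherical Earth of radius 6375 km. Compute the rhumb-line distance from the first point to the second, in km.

1638 km

Δψ = ln[tan(π/4+φ₂/2)/tan(π/4+φ₁/2)] = +0.0022;  Δφ = +0.0017 rad,  Δλ = -0.3299 rad
q = Δφ/Δψ = 0.7788
d = R·√(Δφ² + q²Δλ²) = 6375·0.25690 = 1638 km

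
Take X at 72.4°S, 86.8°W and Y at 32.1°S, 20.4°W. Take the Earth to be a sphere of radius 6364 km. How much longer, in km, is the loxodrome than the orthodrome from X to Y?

223 km

Great circle: cos σ = sin φ₁ sin φ₂ + cos φ₁ cos φ₂ cos Δλ,  σ = 0.9159 rad → d_gc = 5828.83 km
Rhumb line: Δψ = +1.2735, q = Δφ/Δψ = 0.5523, d_rh = R√(Δφ²+q²Δλ²) = 6052.27 km
Excess = 6052.27 − 5828.83 = 223.44 ≈ 223 km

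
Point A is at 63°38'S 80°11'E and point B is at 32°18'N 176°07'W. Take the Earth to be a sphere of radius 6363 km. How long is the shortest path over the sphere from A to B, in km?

13836 km

cos σ = sin φ₁ sin φ₂ + cos φ₁ cos φ₂ cos Δλ
      = sin(-63.63°)sin(32.30°) + cos(-63.63°)cos(32.30°)cos(103.70°) = -0.5677
σ = 124.588° → d = Rσ = 6363·2.17447 = 13836 km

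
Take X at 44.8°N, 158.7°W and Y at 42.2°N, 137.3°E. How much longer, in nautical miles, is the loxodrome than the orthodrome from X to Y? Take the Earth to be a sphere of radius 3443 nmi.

Great circle: cos σ = sin φ₁ sin φ₂ + cos φ₁ cos φ₂ cos Δλ,  σ = 0.7901 rad → d_gc = 2720.4 nmi
Rhumb line: Δψ = -0.0626, q = Δφ/Δψ = 0.7252, d_rh = R√(Δφ²+q²Δλ²) = 2793.4 nmi
Excess = 2793.4 − 2720.4 = 73.0 ≈ 73 nmi

73 nmi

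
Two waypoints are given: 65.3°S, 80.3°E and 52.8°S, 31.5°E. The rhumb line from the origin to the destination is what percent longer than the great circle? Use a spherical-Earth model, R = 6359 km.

2.3%

Great circle: σ = 0.4733 rad → d_gc = Rσ = 3009.7 km
Rhumb: Δφ = +0.2182, Δλ = -0.8517, Δψ = +0.4299, q = Δφ/Δψ = 0.5075 → d_rh = R√(Δφ²+q²Δλ²) = 3079.0 km
Excess = (3079.0 − 3009.7) / 3009.7 = 69.3 / 3009.7 = 2.30% ≈ 2.3%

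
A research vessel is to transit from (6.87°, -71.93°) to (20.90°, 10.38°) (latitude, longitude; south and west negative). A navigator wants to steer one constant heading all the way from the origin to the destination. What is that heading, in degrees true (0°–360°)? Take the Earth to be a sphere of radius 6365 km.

Δψ = ln[tan(π/4+φ₂/2)/tan(π/4+φ₁/2)] = +0.2530
Δλ = +1.4366 rad (taken the short way round)
course = atan2(Δλ, Δψ) = 80.01°

80.0°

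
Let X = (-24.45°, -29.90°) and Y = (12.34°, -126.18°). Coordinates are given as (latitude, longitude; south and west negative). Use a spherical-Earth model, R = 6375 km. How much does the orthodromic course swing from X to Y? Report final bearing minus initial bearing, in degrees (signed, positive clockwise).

+14.1°

Initial bearing θ₁ = atan2(sin Δλ cos φ₂, cos φ₁ sin φ₂ − sin φ₁ cos φ₂ cos Δλ) = 278.80°
Final bearing θ₂ = (initial bearing from the destination back to the start) + 180° = 292.94°
Δθ = θ₂ − θ₁ = +14.1°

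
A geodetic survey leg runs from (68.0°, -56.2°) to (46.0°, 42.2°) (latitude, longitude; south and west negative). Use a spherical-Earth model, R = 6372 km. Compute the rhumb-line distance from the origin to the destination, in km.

6242 km

Δψ = ln[tan(π/4+φ₂/2)/tan(π/4+φ₁/2)] = -0.7317;  Δφ = -0.3840 rad,  Δλ = +1.7174 rad
q = Δφ/Δψ = 0.5248
d = R·√(Δφ² + q²Δλ²) = 6372·0.97967 = 6242 km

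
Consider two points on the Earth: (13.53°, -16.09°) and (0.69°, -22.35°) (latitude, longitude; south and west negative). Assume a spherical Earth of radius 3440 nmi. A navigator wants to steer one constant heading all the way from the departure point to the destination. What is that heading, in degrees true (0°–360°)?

Meridional parts: M(φ₁)=+0.2384, M(φ₂)=+0.0120 → ΔM = -0.2263;  Δλ = -0.1093 rad
tan C = Δλ / ΔM = +0.4827 → C = 205.77°

205.8°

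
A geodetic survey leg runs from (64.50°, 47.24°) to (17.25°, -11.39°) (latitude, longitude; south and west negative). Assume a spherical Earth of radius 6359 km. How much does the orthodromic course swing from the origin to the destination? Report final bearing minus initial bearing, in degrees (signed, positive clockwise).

-43.7°

At departure: θ₁ = atan2(sin Δλ cos φ₂, cos φ₁ sin φ₂ − sin φ₁ cos φ₂ cos Δλ) = 248.51°
At arrival: θ₂ = atan2(sin Δλ cos φ₁, −cos φ₂ sin φ₁ + sin φ₂ cos φ₁ cos Δλ) = 204.80°
Δθ = θ₂ − θ₁ = -43.7°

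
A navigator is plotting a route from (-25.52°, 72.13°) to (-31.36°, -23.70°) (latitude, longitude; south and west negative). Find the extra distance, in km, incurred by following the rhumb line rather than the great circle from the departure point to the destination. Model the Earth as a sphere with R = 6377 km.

Great circle: cos σ = sin φ₁ sin φ₂ + cos φ₁ cos φ₂ cos Δλ,  σ = 1.4243 rad → d_gc = 9083.0 km
Rhumb line: Δψ = -0.1160, q = Δφ/Δψ = 0.8787, d_rh = R√(Δφ²+q²Δλ²) = 9394.7 km
Excess = 9394.7 − 9083.0 = 311.7 ≈ 312 km

312 km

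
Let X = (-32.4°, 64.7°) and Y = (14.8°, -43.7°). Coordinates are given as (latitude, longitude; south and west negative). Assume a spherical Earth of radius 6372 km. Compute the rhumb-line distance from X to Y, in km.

12691 km

Δψ = ln[tan(π/4+φ₂/2)/tan(π/4+φ₁/2)] = +0.8595;  Δφ = +0.8238 rad,  Δλ = -1.8919 rad
q = Δφ/Δψ = 0.9584
d = R·√(Δφ² + q²Δλ²) = 6372·1.99167 = 12691 km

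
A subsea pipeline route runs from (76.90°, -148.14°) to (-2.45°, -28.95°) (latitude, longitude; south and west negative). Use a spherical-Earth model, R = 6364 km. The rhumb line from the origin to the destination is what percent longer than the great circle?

10.4%

Great circle: σ = 1.7235 rad → d_gc = Rσ = 10968.1 km
Rhumb: Δφ = -1.3849, Δλ = +2.0803, Δψ = -2.2072, q = Δφ/Δψ = 0.6275 → d_rh = R√(Δφ²+q²Δλ²) = 12111.3 km
Excess = (12111.3 − 10968.1) / 10968.1 = 1143.2 / 10968.1 = 10.42% ≈ 10.4%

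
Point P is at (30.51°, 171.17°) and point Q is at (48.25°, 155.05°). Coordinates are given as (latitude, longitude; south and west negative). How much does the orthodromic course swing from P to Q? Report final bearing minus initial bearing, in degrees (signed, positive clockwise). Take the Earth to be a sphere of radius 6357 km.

At departure: θ₁ = atan2(sin Δλ cos φ₂, cos φ₁ sin φ₂ − sin φ₁ cos φ₂ cos Δλ) = 329.83°
At arrival: θ₂ = atan2(sin Δλ cos φ₁, −cos φ₂ sin φ₁ + sin φ₂ cos φ₁ cos Δλ) = 319.43°
Δθ = θ₂ − θ₁ = -10.4°

-10.4°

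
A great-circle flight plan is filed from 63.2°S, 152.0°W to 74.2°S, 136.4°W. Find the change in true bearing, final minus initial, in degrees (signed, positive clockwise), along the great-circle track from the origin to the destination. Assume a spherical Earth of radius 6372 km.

-14.6°

At departure: θ₁ = atan2(sin Δλ cos φ₂, cos φ₁ sin φ₂ − sin φ₁ cos φ₂ cos Δλ) = 159.87°
At arrival: θ₂ = atan2(sin Δλ cos φ₁, −cos φ₂ sin φ₁ + sin φ₂ cos φ₁ cos Δλ) = 145.26°
Δθ = θ₂ − θ₁ = -14.6°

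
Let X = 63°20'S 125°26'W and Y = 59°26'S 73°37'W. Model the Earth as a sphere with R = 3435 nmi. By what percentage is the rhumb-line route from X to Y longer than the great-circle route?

Great circle: σ = 0.4262 rad → d_gc = Rσ = 1464.0 nmi
Rhumb: Δφ = +0.0681, Δλ = +0.9044, Δψ = +0.1423, q = Δφ/Δψ = 0.4782 → d_rh = R√(Δφ²+q²Δλ²) = 1503.9 nmi
Excess = (1503.9 − 1464.0) / 1464.0 = 39.9 / 1464.0 = 2.73% ≈ 2.7%

2.7%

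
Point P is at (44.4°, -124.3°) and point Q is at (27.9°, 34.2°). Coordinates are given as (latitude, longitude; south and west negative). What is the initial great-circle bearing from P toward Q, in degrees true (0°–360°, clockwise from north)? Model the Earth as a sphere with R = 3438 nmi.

θ = atan2( sin Δλ·cos φ₂ ,  cos φ₁ sin φ₂ − sin φ₁ cos φ₂ cos Δλ )
  = atan2(+0.3239, +0.9096) = 19.60°

19.6°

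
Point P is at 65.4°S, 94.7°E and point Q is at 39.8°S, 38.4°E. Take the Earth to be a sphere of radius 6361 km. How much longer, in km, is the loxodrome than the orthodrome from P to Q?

Great circle: cos σ = sin φ₁ sin φ₂ + cos φ₁ cos φ₂ cos Δλ,  σ = 0.7083 rad → d_gc = 4505.6 km
Rhumb line: Δψ = +0.7647, q = Δφ/Δψ = 0.5843, d_rh = R√(Δφ²+q²Δλ²) = 4627.5 km
Excess = 4627.5 − 4505.6 = 121.9 ≈ 122 km

122 km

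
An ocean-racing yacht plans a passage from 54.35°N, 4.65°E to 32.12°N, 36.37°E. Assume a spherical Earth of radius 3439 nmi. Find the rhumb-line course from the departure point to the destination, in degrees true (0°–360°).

Δψ = ln[tan(π/4+φ₂/2)/tan(π/4+φ₁/2)] = -0.5421
Δλ = +0.5536 rad (taken the short way round)
course = atan2(Δλ, Δψ) = 134.40°

134.4°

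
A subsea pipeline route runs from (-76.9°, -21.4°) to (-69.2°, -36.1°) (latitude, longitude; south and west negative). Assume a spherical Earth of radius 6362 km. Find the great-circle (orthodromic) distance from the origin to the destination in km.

Haversine: a = sin²(Δφ/2)+cos φ₁ cos φ₂ sin²(Δλ/2) = 0.00583;  σ = 2·atan2(√a,√(1−a))
σ = 8.755° → d = Rσ = 6362·0.15280 = 972 km

972 km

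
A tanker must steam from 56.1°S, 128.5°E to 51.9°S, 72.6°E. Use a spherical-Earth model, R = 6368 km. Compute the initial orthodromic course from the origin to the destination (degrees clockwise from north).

N = sin Δλ·cos φ₂ = -0.5109;  D = cos φ₁ sin φ₂ − sin φ₁ cos φ₂ cos Δλ = -0.1518
initial course = atan2(N, D) = 253.46°

253.5°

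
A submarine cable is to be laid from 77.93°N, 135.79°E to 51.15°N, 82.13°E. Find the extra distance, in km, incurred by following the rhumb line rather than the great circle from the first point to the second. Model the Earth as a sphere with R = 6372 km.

Great circle: cos σ = sin φ₁ sin φ₂ + cos φ₁ cos φ₂ cos Δλ,  σ = 0.5748 rad → d_gc = 3662.6 km
Rhumb line: Δψ = -1.2047, q = Δφ/Δψ = 0.3880, d_rh = R√(Δφ²+q²Δλ²) = 3772.4 km
Excess = 3772.4 − 3662.6 = 109.8 ≈ 110 km

110 km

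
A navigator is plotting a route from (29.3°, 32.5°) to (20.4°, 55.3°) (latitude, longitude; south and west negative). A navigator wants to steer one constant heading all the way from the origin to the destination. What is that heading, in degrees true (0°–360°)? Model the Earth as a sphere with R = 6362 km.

Meridional parts: M(φ₁)=+0.5352, M(φ₂)=+0.3638 → ΔM = -0.1714;  Δλ = +0.3979 rad
tan C = Δλ / ΔM = -2.3213 → C = 113.31°

113.3°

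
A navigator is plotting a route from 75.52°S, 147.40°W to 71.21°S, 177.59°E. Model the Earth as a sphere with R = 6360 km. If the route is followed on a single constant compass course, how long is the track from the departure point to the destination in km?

Rhumb course C = atan2(Δλ, Δψ) with Δψ = ln[tan(π/4+φ₂/2)/tan(π/4+φ₁/2)] = +0.2642, Δλ = -0.6110 → C = 293.39°
d = R·|Δφ| / |cos C| = 6360·0.07522 / 0.39691 = 1205 km

1205 km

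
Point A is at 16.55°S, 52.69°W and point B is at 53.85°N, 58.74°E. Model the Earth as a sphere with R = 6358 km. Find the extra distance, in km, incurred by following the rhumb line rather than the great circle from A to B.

Great circle: cos σ = sin φ₁ sin φ₂ + cos φ₁ cos φ₂ cos Δλ,  σ = 2.0226 rad → d_gc = 12859.8 km
Rhumb line: Δψ = +1.4127, q = Δφ/Δψ = 0.8698, d_rh = R√(Δφ²+q²Δλ²) = 13292.7 km
Excess = 13292.7 − 12859.8 = 432.9 ≈ 433 km

433 km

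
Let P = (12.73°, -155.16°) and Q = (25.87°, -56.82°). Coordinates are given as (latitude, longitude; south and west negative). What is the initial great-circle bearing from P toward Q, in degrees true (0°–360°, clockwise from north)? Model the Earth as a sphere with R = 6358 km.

63.0°

N = sin Δλ·cos φ₂ = +0.8903;  D = cos φ₁ sin φ₂ − sin φ₁ cos φ₂ cos Δλ = +0.4544
initial course = atan2(N, D) = 62.96°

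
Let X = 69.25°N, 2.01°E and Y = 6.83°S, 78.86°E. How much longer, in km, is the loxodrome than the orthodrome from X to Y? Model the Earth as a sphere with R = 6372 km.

Great circle: cos σ = sin φ₁ sin φ₂ + cos φ₁ cos φ₂ cos Δλ,  σ = 1.6020 rad → d_gc = 10207.8 km
Rhumb line: Δψ = -1.8173, q = Δφ/Δψ = 0.7307, d_rh = R√(Δφ²+q²Δλ²) = 10516.0 km
Excess = 10516.0 − 10207.8 = 308.2 ≈ 308 km

308 km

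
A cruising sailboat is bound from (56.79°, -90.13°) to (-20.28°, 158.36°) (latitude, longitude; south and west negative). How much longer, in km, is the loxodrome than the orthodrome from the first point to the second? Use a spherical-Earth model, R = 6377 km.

456 km

Great circle: cos σ = sin φ₁ sin φ₂ + cos φ₁ cos φ₂ cos Δλ,  σ = 2.0696 rad → d_gc = 13197.8 km
Rhumb line: Δψ = -1.5715, q = Δφ/Δψ = 0.8559, d_rh = R√(Δφ²+q²Δλ²) = 13653.8 km
Excess = 13653.8 − 13197.8 = 456.0 ≈ 456 km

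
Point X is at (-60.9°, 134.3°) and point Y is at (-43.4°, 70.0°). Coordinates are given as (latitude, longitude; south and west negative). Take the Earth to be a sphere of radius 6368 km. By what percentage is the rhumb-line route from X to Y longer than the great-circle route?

3.5%

Great circle: σ = 0.7173 rad → d_gc = Rσ = 4567.7 km
Rhumb: Δφ = +0.3054, Δλ = -1.1222, Δψ = +0.5064, q = Δφ/Δψ = 0.6032 → d_rh = R√(Δφ²+q²Δλ²) = 4728.9 km
Excess = (4728.9 − 4567.7) / 4567.7 = 161.2 / 4567.7 = 3.53% ≈ 3.5%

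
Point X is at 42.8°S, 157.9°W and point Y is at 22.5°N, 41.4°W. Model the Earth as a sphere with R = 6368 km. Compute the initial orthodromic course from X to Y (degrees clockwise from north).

90.0°

θ = atan2( sin Δλ·cos φ₂ ,  cos φ₁ sin φ₂ − sin φ₁ cos φ₂ cos Δλ )
  = atan2(+0.8268, +0.0007) = 89.95°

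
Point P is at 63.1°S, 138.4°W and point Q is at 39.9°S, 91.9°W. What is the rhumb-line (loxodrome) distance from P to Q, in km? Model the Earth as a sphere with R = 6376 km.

4055 km

Δψ = ln[tan(π/4+φ₂/2)/tan(π/4+φ₁/2)] = +0.6700;  Δφ = +0.4049 rad,  Δλ = +0.8116 rad
q = Δφ/Δψ = 0.6043
d = R·√(Δφ² + q²Δλ²) = 6376·0.63602 = 4055 km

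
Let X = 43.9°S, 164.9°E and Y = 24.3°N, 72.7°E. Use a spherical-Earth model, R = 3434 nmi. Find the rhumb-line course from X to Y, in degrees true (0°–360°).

308.8°

Δψ = ln[tan(π/4+φ₂/2)/tan(π/4+φ₁/2)] = +1.2919
Δλ = -1.6092 rad (taken the short way round)
course = atan2(Δλ, Δψ) = 308.76°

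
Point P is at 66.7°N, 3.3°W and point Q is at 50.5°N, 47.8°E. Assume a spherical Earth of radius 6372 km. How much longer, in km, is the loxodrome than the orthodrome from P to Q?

Great circle: cos σ = sin φ₁ sin φ₂ + cos φ₁ cos φ₂ cos Δλ,  σ = 0.5223 rad → d_gc = 3327.89 km
Rhumb line: Δψ = -0.5547, q = Δφ/Δψ = 0.5097, d_rh = R√(Δφ²+q²Δλ²) = 3411.41 km
Excess = 3411.41 − 3327.89 = 83.52 ≈ 84 km

84 km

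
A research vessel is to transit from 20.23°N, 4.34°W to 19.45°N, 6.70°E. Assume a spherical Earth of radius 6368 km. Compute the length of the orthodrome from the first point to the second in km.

cos σ = sin φ₁ sin φ₂ + cos φ₁ cos φ₂ cos Δλ
      = sin(20.23°)sin(19.45°) + cos(20.23°)cos(19.45°)cos(11.04°) = 0.9835
σ = 10.412° → d = Rσ = 6368·0.18172 = 1157 km

1157 km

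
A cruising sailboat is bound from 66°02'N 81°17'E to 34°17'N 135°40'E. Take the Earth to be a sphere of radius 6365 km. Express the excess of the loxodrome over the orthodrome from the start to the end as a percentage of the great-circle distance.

Great circle: σ = 0.7810 rad → d_gc = Rσ = 4971.3 km
Rhumb: Δφ = -0.5541, Δλ = +0.9492, Δψ = -0.9123, q = Δφ/Δψ = 0.6074 → d_rh = R√(Δφ²+q²Δλ²) = 5089.7 km
Excess = (5089.7 − 4971.3) / 4971.3 = 118.4 / 4971.3 = 2.38% ≈ 2.4%

2.4%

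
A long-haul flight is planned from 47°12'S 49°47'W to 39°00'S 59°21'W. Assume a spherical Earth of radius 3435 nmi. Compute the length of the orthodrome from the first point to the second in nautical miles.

645 nmi

cos σ = sin φ₁ sin φ₂ + cos φ₁ cos φ₂ cos Δλ
      = sin(-47.20°)sin(-39.00°) + cos(-47.20°)cos(-39.00°)cos(-9.57°) = 0.9824
σ = 10.755° → d = Rσ = 3435·0.18772 = 645 nmi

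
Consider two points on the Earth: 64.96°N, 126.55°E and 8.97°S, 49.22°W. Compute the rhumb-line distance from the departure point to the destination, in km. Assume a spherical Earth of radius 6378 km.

Rhumb course C = atan2(Δλ, Δψ) with Δψ = ln[tan(π/4+φ₂/2)/tan(π/4+φ₁/2)] = -1.6620, Δλ = -3.0678 → C = 241.55°
d = R·|Δφ| / |cos C| = 6378·1.29032 / 0.47635 = 17277 km

17277 km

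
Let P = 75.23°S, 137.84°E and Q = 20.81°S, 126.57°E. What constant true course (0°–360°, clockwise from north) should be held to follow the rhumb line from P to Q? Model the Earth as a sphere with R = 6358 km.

Meridional parts: M(φ₁)=-2.0432, M(φ₂)=-0.3715 → ΔM = +1.6718;  Δλ = -0.1967 rad
tan C = Δλ / ΔM = -0.1177 → C = 353.29°

353.3°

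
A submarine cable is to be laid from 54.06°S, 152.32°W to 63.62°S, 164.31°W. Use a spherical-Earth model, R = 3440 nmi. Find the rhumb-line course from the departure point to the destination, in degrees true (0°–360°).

212.8°

Meridional parts: M(φ₁)=-1.1260, M(φ₂)=-1.4509 → ΔM = -0.3249;  Δλ = -0.2093 rad
tan C = Δλ / ΔM = +0.6440 → C = 212.78°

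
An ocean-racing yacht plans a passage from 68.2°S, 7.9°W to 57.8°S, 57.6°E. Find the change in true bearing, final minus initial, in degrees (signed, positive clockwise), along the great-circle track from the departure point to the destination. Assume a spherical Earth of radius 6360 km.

Initial bearing θ₁ = atan2(sin Δλ cos φ₂, cos φ₁ sin φ₂ − sin φ₁ cos φ₂ cos Δλ) = 102.68°
Final bearing θ₂ = (initial bearing from the destination back to the start) + 180° = 42.84°
Δθ = θ₂ − θ₁ = -59.8°

-59.8°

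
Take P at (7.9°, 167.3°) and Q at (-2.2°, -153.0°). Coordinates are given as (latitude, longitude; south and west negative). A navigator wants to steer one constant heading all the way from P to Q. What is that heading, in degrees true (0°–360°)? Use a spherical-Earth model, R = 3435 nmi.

104.3°

Meridional parts: M(φ₁)=+0.1383, M(φ₂)=-0.0384 → ΔM = -0.1767;  Δλ = +0.6929 rad
tan C = Δλ / ΔM = -3.9207 → C = 104.31°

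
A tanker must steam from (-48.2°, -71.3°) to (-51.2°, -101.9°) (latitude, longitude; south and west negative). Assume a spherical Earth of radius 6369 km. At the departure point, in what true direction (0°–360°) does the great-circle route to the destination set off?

N = sin Δλ·cos φ₂ = -0.3190;  D = cos φ₁ sin φ₂ − sin φ₁ cos φ₂ cos Δλ = -0.1174
initial course = atan2(N, D) = 249.80°

249.8°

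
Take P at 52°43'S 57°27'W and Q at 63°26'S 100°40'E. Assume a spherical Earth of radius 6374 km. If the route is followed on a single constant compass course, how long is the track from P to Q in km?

Δψ = ln[tan(π/4+φ₂/2)/tan(π/4+φ₁/2)] = -0.3569;  Δφ = -0.1870 rad,  Δλ = +2.7597 rad
q = Δφ/Δψ = 0.5240
d = R·√(Δφ² + q²Δλ²) = 6374·1.45818 = 9294 km

9294 km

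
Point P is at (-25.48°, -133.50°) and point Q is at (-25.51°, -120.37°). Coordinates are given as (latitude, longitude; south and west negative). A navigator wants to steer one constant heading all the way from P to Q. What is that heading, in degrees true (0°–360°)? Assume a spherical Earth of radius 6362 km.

Δψ = ln[tan(π/4+φ₂/2)/tan(π/4+φ₁/2)] = -0.0006
Δλ = +0.2292 rad (taken the short way round)
course = atan2(Δλ, Δψ) = 90.15°

90.1°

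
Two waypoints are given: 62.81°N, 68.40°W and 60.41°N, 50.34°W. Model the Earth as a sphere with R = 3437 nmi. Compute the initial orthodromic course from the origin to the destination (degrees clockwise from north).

θ = atan2( sin Δλ·cos φ₂ ,  cos φ₁ sin φ₂ − sin φ₁ cos φ₂ cos Δλ )
  = atan2(+0.1531, -0.0202) = 97.53°

97.5°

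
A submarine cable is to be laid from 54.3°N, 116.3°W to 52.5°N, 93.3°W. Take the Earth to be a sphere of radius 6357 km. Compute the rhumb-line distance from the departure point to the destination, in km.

1534 km

Δψ = ln[tan(π/4+φ₂/2)/tan(π/4+φ₁/2)] = -0.0527;  Δφ = -0.0314 rad,  Δλ = +0.4014 rad
q = Δφ/Δψ = 0.5961
d = R·√(Δφ² + q²Δλ²) = 6357·0.24135 = 1534 km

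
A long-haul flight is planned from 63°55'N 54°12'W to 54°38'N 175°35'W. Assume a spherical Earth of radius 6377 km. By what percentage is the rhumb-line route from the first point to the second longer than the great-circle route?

17.2%

Great circle: σ = 0.9274 rad → d_gc = Rσ = 5914.3 km
Rhumb: Δφ = -0.1620, Δλ = -2.1185, Δψ = -0.3195, q = Δφ/Δψ = 0.5072 → d_rh = R√(Δφ²+q²Δλ²) = 6929.3 km
Excess = (6929.3 − 5914.3) / 5914.3 = 1015.0 / 5914.3 = 17.16% ≈ 17.2%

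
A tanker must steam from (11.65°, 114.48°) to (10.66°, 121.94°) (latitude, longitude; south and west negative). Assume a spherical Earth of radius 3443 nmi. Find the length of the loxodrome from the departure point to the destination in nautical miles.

444 nmi

Δψ = ln[tan(π/4+φ₂/2)/tan(π/4+φ₁/2)] = -0.0176;  Δφ = -0.0173 rad,  Δλ = +0.1302 rad
q = Δφ/Δψ = 0.9811
d = R·√(Δφ² + q²Δλ²) = 3443·0.12890 = 444 nmi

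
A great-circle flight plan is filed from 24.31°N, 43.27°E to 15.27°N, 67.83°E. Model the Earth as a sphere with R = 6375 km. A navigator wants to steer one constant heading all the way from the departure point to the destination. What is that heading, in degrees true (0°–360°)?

111.4°

Δψ = ln[tan(π/4+φ₂/2)/tan(π/4+φ₁/2)] = -0.1679
Δλ = +0.4287 rad (taken the short way round)
course = atan2(Δλ, Δψ) = 111.39°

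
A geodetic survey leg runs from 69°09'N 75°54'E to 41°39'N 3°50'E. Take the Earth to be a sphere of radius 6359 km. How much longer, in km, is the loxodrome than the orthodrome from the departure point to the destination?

245 km

Great circle: cos σ = sin φ₁ sin φ₂ + cos φ₁ cos φ₂ cos Δλ,  σ = 0.7913 rad → d_gc = 5031.6 km
Rhumb line: Δψ = -0.8919, q = Δφ/Δψ = 0.5381, d_rh = R√(Δφ²+q²Δλ²) = 5276.4 km
Excess = 5276.4 − 5031.6 = 244.8 ≈ 245 km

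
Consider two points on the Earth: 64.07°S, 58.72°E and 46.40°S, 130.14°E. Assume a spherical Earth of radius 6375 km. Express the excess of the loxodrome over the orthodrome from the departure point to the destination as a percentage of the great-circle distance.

Great circle: σ = 0.7267 rad → d_gc = Rσ = 4632.9 km
Rhumb: Δφ = +0.3084, Δλ = +1.2465, Δψ = +0.5523, q = Δφ/Δψ = 0.5584 → d_rh = R√(Δφ²+q²Δλ²) = 4853.1 km
Excess = (4853.1 − 4632.9) / 4632.9 = 220.2 / 4632.9 = 4.753% ≈ 4.8%

4.8%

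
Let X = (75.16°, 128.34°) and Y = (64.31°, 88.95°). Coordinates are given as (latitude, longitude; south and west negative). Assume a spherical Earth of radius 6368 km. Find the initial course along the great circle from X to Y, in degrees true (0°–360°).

251.3°

N = sin Δλ·cos φ₂ = -0.2751;  D = cos φ₁ sin φ₂ − sin φ₁ cos φ₂ cos Δλ = -0.0931
initial course = atan2(N, D) = 251.31°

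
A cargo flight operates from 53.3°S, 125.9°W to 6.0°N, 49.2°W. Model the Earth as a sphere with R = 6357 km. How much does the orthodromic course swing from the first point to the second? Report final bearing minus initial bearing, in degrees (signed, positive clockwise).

-40.1°

Initial bearing θ₁ = atan2(sin Δλ cos φ₂, cos φ₁ sin φ₂ − sin φ₁ cos φ₂ cos Δλ) = 75.74°
Final bearing θ₂ = (initial bearing from the destination back to the start) + 180° = 35.62°
Δθ = θ₂ − θ₁ = -40.1°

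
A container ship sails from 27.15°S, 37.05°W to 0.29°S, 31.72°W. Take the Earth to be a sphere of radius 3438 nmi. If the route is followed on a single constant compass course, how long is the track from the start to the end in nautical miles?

Rhumb course C = atan2(Δλ, Δψ) with Δψ = ln[tan(π/4+φ₂/2)/tan(π/4+φ₁/2)] = +0.4876, Δλ = +0.0930 → C = 10.80°
d = R·|Δφ| / |cos C| = 3438·0.46880 / 0.98228 = 1641 nmi

1641 nmi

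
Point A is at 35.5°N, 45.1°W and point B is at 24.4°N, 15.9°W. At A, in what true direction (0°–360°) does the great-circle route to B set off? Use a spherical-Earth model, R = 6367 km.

N = sin Δλ·cos φ₂ = +0.4443;  D = cos φ₁ sin φ₂ − sin φ₁ cos φ₂ cos Δλ = -0.1253
initial course = atan2(N, D) = 105.75°

105.8°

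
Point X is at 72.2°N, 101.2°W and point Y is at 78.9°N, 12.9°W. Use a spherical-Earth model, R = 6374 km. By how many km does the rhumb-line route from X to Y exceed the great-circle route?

228 km

Great circle: cos σ = sin φ₁ sin φ₂ + cos φ₁ cos φ₂ cos Δλ,  σ = 0.3595 rad → d_gc = 2291.6 km
Rhumb line: Δψ = +0.4772, q = Δφ/Δψ = 0.2450, d_rh = R√(Δφ²+q²Δλ²) = 2519.9 km
Excess = 2519.9 − 2291.6 = 228.3 ≈ 228 km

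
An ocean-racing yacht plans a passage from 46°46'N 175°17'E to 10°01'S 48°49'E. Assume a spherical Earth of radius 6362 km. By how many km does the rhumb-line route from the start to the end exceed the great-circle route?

592 km

Great circle: cos σ = sin φ₁ sin φ₂ + cos φ₁ cos φ₂ cos Δλ,  σ = 2.1266 rad → d_gc = 13529.5 km
Rhumb line: Δψ = -1.1014, q = Δφ/Δψ = 0.8998, d_rh = R√(Δφ²+q²Δλ²) = 14121.5 km
Excess = 14121.5 − 13529.5 = 592.0 ≈ 592 km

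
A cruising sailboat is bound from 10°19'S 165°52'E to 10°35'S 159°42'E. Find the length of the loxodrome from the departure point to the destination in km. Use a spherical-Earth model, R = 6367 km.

675 km

Δψ = ln[tan(π/4+φ₂/2)/tan(π/4+φ₁/2)] = -0.0047;  Δφ = -0.0047 rad,  Δλ = -0.1076 rad
q = Δφ/Δψ = 0.9834
d = R·√(Δφ² + q²Δλ²) = 6367·0.10595 = 675 km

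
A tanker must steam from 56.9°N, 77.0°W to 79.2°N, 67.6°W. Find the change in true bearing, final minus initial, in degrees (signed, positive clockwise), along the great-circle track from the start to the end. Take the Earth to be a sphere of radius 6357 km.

+8.9°

At departure: θ₁ = atan2(sin Δλ cos φ₂, cos φ₁ sin φ₂ − sin φ₁ cos φ₂ cos Δλ) = 4.59°
At arrival: θ₂ = atan2(sin Δλ cos φ₁, −cos φ₂ sin φ₁ + sin φ₂ cos φ₁ cos Δλ) = 13.47°
Δθ = θ₂ − θ₁ = +8.9°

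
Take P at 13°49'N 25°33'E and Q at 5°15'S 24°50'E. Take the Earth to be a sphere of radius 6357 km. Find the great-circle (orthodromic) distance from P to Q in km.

cos σ = sin φ₁ sin φ₂ + cos φ₁ cos φ₂ cos Δλ
      = sin(13.82°)sin(-5.25°) + cos(13.82°)cos(-5.25°)cos(-0.72°) = 0.9451
σ = 19.080° → d = Rσ = 6357·0.33301 = 2117 km

2117 km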